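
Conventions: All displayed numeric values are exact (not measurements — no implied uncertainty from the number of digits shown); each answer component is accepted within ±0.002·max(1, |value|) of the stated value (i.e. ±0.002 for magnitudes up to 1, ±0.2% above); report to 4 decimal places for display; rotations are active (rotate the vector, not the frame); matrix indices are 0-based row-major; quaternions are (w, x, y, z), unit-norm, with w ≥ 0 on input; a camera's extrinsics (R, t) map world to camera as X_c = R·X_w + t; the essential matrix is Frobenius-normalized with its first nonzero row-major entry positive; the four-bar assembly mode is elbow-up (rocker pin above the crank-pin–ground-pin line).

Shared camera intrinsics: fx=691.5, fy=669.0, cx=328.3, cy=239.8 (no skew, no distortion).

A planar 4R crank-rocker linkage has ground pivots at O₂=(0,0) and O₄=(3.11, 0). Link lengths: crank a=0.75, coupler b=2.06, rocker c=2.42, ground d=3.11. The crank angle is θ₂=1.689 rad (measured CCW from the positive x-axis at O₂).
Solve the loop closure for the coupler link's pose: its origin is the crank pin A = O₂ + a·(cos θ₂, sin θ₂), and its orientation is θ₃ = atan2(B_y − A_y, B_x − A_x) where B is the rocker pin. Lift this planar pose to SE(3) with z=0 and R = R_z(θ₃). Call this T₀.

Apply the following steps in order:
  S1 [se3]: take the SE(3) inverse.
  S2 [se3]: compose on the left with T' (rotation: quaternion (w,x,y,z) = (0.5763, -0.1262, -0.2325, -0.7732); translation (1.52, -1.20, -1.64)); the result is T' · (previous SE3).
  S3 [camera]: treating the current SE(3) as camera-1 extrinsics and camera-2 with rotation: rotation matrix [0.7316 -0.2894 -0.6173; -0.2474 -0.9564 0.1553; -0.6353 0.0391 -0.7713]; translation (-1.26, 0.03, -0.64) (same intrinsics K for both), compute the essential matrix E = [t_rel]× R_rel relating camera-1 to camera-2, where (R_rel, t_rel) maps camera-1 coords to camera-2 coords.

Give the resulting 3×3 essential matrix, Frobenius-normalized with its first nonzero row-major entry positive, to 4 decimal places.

source (fourbar_fk): coupler pose = R=[0.8270 -0.5623 0.0000; 0.5623 0.8270 0.0000; 0.0000 0.0000 1.0000], t=(-0.0884, 0.7448, 0.0000)
after S1 (invert_se3): R=[0.8270 0.5623 0.0000; -0.5623 0.8270 0.0000; 0.0000 0.0000 1.0000], t=(-0.3456, -0.6656, 0.0000)
after S2 (compose_se3): R=[-0.7854 0.6147 -0.0728; -0.5605 -0.6563 0.5050; 0.2626 0.4375 0.8600], t=(0.9927, -0.7608, -1.9426)
after S3 (essential): [0.1904 -0.4910 0.2717; -0.6387 -0.2894 0.0405; -0.2140 0.2825 -0.1730]

matrix = [0.1904 -0.4910 0.2717; -0.6387 -0.2894 0.0405; -0.2140 0.2825 -0.1730]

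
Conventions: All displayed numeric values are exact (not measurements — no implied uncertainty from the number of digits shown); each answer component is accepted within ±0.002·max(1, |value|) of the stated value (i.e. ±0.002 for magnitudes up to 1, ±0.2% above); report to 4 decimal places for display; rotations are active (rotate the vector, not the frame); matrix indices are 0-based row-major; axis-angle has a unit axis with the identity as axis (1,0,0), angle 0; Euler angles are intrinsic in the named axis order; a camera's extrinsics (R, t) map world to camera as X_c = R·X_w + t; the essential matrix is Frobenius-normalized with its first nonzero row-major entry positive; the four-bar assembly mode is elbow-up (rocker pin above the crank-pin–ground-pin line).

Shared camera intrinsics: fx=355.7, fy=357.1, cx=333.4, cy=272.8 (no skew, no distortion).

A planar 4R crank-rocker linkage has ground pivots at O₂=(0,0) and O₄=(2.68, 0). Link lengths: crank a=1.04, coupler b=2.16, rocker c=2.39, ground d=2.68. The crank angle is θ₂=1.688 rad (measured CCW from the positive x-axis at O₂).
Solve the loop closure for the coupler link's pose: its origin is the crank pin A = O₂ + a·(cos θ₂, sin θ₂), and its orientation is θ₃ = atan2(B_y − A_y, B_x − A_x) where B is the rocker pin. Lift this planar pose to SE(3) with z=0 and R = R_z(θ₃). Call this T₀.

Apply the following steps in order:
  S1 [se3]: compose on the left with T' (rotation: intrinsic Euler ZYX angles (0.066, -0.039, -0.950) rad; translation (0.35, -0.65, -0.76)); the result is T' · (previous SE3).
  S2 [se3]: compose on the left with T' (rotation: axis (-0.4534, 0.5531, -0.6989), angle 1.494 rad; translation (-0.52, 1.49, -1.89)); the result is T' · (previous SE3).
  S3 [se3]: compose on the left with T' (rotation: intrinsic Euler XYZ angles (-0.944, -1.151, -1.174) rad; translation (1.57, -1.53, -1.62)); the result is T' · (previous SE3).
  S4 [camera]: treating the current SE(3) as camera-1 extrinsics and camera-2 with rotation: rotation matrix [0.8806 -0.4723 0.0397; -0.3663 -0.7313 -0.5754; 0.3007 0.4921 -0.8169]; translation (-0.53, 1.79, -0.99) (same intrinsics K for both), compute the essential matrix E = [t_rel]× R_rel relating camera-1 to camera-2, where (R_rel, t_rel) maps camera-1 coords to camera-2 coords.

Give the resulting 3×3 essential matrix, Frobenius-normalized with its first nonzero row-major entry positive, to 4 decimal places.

source (fourbar_fk): coupler pose = R=[0.8465 -0.5324 0.0000; 0.5324 0.8465 0.0000; 0.0000 0.0000 1.0000], t=(-0.1216, 1.0329, 0.0000)
after S1 (compose_se3): R=[0.8404 -0.5365 -0.0763; 0.3659 0.4580 0.8101; -0.3997 -0.7088 0.5812], t=(0.2218, -0.0564, -1.6043)
after S2 (compose_se3): R=[0.0569 -0.5282 0.8472; -0.6868 0.5952 0.4171; -0.7246 -0.6057 -0.3289], t=(-1.8412, 1.1112, -2.7485)
after S3 (compose_se3): R=[0.4124 0.6936 0.5906; -0.8779 0.4757 0.0544; -0.2433 -0.5409 0.8051], t=(4.2075, -0.9577, -3.8324)
after S4 (essential): [0.4424 0.0653 0.5319; 0.0279 -0.4223 0.1623; -0.0986 -0.5479 0.0425]

matrix = [0.4424 0.0653 0.5319; 0.0279 -0.4223 0.1623; -0.0986 -0.5479 0.0425]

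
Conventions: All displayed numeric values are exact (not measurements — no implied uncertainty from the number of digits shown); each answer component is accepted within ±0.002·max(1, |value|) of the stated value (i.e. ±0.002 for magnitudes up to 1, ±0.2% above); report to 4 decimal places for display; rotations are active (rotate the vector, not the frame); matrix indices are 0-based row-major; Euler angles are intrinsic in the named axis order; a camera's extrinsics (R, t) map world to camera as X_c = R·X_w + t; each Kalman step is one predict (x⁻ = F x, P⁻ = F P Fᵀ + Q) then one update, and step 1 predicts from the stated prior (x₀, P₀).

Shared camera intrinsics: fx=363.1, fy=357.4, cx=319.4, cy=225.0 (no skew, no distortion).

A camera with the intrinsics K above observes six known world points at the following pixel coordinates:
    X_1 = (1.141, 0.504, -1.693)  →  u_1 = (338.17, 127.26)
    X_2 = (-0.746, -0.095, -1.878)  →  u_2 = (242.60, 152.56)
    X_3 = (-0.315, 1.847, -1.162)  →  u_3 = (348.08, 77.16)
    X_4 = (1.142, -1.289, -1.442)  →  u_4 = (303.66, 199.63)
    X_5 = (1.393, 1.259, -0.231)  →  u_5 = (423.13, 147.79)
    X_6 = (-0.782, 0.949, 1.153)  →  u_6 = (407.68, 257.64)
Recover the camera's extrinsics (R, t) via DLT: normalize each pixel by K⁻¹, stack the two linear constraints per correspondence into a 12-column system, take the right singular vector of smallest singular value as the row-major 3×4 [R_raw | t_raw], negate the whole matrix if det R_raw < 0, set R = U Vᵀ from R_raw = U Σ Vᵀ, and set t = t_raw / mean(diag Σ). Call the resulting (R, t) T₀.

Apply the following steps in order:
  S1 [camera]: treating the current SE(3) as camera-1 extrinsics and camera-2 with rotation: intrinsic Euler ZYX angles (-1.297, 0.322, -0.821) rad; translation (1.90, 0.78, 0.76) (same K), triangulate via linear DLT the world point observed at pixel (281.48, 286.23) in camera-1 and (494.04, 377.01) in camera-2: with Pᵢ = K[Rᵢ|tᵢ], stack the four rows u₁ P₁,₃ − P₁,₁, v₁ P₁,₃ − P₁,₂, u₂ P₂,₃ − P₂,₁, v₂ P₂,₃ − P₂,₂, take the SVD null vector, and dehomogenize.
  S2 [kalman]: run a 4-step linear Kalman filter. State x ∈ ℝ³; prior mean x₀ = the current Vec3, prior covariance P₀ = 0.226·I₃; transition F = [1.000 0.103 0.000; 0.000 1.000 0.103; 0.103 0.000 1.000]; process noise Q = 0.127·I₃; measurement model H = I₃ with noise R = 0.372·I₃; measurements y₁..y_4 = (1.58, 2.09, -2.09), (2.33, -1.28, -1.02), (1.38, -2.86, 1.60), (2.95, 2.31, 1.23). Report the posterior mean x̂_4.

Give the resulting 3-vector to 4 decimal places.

source (pnp_recover): camera pose = R=[0.6400 0.4737 0.6050; -0.2328 -0.6308 0.7402; 0.7323 -0.6145 -0.2934], t=(0.4100, -0.0400, 5.8400)
after S1 (triangulate): (-0.6941, -1.3874, 0.0794)
after S2 (kf_track): (2.0264, 0.2445, 0.8531)

result = (2.0264, 0.2445, 0.8531)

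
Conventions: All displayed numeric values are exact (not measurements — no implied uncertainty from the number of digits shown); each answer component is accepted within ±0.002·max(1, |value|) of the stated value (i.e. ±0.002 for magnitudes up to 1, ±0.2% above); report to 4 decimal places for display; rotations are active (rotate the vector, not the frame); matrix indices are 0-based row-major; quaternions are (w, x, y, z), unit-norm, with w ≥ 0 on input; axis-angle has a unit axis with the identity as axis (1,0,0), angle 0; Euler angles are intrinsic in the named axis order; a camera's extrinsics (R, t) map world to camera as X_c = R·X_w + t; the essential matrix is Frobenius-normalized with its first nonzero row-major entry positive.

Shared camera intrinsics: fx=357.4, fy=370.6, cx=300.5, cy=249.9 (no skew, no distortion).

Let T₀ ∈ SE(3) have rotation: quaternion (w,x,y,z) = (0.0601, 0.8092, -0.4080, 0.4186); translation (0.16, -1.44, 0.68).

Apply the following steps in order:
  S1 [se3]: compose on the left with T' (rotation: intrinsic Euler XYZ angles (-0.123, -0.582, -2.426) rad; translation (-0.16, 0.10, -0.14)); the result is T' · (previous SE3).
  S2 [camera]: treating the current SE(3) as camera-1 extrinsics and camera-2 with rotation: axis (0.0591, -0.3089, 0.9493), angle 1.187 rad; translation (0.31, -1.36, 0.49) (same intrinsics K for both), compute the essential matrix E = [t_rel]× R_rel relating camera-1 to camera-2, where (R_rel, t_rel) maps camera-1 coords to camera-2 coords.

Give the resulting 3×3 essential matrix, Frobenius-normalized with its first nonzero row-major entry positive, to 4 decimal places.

matrix = [0.3596 0.2051 0.5603; 0.1101 0.0806 0.0494; -0.4084 -0.3867 0.4210]

after S1 (compose_se3): R=[-0.9332 0.2206 -0.2835; 0.2820 0.9388 -0.1977; 0.2226 -0.2645 -0.9384], t=(-1.4239, 1.0722, -0.2780)
after S2 (essential): [0.3596 0.2051 0.5603; 0.1101 0.0806 0.0494; -0.4084 -0.3867 0.4210]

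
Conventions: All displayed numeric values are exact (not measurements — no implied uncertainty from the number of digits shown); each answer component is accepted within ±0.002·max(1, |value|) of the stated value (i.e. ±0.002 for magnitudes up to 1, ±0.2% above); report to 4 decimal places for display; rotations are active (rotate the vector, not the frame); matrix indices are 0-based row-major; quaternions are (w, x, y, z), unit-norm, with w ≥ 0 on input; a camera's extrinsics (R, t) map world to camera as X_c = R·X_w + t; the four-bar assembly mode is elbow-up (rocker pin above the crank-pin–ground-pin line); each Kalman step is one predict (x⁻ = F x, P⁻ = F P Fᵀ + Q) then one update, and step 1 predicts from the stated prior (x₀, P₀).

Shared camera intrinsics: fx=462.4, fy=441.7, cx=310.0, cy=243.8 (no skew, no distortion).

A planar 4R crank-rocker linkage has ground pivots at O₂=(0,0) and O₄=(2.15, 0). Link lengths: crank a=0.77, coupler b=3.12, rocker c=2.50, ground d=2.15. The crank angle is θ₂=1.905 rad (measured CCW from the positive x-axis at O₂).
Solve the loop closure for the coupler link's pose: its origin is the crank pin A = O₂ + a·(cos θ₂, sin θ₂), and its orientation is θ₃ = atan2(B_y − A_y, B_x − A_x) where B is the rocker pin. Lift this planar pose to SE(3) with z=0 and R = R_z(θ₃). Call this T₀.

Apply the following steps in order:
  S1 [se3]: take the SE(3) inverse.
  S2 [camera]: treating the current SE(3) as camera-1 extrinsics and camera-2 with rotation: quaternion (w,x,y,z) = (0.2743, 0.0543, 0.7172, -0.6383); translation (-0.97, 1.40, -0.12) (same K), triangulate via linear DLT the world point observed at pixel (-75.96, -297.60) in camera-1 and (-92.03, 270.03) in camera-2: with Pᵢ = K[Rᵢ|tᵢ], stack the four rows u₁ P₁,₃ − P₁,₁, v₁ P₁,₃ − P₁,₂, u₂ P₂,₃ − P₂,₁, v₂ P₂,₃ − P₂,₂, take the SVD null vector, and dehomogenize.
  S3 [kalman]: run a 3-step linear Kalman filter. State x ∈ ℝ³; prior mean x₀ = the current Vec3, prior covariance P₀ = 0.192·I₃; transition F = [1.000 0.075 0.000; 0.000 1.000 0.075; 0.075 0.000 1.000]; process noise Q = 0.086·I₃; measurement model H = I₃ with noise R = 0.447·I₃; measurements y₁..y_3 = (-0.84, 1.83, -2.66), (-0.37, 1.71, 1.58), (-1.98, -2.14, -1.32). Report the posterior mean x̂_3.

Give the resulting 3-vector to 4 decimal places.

result = (-1.0306, -0.3937, -0.2893)

source (fourbar_fk): coupler pose = R=[0.8242 -0.5663 0.0000; 0.5663 0.8242 0.0000; 0.0000 0.0000 1.0000], t=(-0.2526, 0.7274, 0.0000)
after S1 (invert_se3): R=[0.8242 0.5663 0.0000; -0.5663 0.8242 0.0000; 0.0000 0.0000 1.0000], t=(-0.2038, -0.7425, 0.0000)
after S2 (triangulate): (-0.2447, -1.1571, 1.2708)
after S3 (kf_track): (-1.0306, -0.3937, -0.2893)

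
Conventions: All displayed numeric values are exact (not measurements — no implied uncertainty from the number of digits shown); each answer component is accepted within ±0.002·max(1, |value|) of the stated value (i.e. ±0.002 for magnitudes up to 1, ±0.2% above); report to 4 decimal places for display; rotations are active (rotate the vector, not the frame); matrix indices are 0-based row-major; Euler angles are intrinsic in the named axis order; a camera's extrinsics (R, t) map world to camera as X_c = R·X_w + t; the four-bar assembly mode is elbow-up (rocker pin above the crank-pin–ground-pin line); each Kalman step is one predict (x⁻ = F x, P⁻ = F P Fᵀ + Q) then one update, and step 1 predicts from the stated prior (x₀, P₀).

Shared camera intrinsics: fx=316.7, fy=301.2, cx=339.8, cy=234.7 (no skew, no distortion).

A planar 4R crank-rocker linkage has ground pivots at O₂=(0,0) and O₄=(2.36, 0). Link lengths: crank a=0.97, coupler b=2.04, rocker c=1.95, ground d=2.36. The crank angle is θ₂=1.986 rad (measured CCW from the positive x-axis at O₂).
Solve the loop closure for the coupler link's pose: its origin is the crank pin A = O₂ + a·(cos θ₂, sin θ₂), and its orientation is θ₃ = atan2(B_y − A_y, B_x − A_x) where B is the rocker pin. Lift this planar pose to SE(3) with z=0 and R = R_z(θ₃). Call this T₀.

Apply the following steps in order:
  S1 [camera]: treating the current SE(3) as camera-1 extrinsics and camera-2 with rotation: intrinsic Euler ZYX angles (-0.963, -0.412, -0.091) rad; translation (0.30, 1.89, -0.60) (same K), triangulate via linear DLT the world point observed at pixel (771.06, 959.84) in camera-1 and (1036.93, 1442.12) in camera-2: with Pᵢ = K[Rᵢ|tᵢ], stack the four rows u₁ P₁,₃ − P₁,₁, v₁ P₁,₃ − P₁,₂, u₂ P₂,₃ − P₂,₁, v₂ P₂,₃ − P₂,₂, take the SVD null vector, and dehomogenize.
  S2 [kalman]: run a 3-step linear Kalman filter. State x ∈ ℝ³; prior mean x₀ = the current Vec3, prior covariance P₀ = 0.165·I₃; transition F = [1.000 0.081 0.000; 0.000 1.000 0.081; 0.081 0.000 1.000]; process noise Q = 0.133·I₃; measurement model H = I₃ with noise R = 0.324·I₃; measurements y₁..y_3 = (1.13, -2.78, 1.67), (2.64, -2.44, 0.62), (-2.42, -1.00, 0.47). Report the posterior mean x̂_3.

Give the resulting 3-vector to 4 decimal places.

result = (-0.2925, -1.4651, 0.7319)

source (fourbar_fk): coupler pose = R=[0.9102 -0.4143 0.0000; 0.4143 0.9102 0.0000; 0.0000 0.0000 1.0000], t=(-0.3913, 0.8876, 0.0000)
after S1 (triangulate): (1.0786, -0.1769, 0.4874)
after S2 (kf_track): (-0.2925, -1.4651, 0.7319)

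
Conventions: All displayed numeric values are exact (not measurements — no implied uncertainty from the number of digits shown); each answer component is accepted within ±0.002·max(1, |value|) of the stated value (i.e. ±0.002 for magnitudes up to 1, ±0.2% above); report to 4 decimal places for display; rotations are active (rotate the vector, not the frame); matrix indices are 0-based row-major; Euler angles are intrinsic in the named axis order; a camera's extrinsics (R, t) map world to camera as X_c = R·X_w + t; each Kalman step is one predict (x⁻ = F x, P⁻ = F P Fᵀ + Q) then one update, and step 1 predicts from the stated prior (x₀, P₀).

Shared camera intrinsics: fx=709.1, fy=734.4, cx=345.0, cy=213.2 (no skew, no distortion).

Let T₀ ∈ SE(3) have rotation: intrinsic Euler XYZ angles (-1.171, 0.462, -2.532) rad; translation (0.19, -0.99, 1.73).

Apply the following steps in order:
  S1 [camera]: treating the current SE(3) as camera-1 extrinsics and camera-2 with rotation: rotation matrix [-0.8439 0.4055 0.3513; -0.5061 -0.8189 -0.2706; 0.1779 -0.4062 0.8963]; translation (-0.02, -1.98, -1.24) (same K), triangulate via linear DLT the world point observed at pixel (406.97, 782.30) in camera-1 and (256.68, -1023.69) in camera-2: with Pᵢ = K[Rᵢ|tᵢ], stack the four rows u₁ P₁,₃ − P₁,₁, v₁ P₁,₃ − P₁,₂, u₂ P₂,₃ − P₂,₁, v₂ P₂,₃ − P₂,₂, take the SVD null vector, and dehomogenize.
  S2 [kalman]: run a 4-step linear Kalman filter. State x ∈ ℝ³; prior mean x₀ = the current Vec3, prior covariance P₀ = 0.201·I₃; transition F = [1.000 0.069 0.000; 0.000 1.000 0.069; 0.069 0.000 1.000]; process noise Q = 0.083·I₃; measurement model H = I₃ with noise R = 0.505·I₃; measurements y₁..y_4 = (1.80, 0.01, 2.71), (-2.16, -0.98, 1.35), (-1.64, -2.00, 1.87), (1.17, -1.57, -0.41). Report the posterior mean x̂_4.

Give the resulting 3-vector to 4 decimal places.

after S1 (triangulate): (0.0996, -1.3874, 1.6173)
after S2 (kf_track): (-0.2705, -1.2108, 1.0203)

result = (-0.2705, -1.2108, 1.0203)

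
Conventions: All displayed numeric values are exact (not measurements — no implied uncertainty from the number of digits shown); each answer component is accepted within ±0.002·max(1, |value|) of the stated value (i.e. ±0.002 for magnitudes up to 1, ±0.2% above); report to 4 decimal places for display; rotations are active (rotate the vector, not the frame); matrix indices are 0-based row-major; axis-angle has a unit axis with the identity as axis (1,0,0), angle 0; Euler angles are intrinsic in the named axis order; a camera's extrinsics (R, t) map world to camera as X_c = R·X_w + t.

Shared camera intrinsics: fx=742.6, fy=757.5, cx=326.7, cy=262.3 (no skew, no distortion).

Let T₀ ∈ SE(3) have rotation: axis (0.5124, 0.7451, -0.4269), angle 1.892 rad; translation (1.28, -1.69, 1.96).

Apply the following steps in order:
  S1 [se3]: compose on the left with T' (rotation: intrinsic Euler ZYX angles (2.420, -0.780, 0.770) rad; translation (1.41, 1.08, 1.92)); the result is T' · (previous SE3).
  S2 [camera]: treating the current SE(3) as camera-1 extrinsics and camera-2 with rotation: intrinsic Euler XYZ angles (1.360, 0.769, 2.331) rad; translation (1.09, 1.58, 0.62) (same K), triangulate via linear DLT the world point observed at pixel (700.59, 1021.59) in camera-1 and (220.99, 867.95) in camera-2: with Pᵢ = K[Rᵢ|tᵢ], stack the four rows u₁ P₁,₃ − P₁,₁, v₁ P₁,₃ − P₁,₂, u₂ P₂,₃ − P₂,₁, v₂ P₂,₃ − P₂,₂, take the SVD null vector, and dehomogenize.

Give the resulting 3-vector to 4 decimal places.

after S1 (compose_se3): R=[-0.8608 -0.4718 -0.1909; -0.2580 0.0812 0.9627; -0.4387 0.8780 -0.1917], t=(2.5514, 3.5092, 2.9842)
after S2 (triangulate): (1.7374, 0.0053, -0.7182)

result = (1.7374, 0.0053, -0.7182)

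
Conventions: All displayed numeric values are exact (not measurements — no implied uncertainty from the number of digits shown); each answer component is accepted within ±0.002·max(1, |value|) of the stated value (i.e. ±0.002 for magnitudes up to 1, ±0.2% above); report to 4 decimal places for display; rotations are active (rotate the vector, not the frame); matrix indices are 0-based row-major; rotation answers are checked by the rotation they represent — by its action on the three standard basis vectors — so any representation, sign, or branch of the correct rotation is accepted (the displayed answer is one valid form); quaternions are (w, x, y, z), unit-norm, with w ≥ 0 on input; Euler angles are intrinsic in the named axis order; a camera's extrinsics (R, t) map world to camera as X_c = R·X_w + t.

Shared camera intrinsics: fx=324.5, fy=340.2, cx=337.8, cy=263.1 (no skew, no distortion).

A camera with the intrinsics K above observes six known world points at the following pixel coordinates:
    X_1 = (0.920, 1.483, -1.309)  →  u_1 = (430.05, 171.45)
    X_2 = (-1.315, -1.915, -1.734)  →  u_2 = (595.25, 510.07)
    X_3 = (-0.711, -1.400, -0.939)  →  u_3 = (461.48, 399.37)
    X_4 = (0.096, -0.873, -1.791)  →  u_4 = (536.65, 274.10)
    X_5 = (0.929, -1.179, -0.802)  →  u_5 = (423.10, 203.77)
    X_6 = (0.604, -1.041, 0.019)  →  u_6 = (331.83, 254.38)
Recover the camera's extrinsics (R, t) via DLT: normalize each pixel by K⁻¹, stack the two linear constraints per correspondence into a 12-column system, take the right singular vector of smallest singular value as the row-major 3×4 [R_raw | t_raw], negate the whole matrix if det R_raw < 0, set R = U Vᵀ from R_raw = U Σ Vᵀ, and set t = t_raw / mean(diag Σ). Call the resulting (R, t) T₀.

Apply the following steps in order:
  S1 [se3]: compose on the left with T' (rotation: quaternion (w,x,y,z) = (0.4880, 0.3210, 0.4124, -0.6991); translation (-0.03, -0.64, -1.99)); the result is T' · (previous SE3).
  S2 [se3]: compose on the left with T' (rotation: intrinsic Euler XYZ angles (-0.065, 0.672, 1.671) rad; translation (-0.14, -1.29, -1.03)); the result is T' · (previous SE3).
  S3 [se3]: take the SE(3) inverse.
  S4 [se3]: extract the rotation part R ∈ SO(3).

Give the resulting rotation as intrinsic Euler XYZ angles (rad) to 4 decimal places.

source (pnp_recover): camera pose = R=[-0.1773 0.0945 -0.9796; -0.9385 -0.3160 0.1393; -0.2964 0.9440 0.1447], t=(0.1700, 0.1601, 4.0902)
after S1 (compose_se3): R=[-0.8188 -0.3730 0.4364; 0.5101 -0.8216 0.2547; 0.2635 0.4312 0.8629], t=(-0.1218, -4.3803, -0.3209)
after S2 (compose_se3): R=[-0.1690 0.9373 0.3047; -0.8333 -0.3010 0.4638; 0.5264 -0.1755 0.8319], t=(3.0805, -1.1667, -4.0163)
after S3 (invert_se3): R=[-0.1690 -0.8333 0.5264; 0.9373 -0.3010 -0.1755; 0.3047 0.4638 0.8319], t=(1.6627, -3.9436, 2.9437)
after S4 (rot_of_se3): [-0.1690 -0.8333 0.5264; 0.9373 -0.3010 -0.1755; 0.3047 0.4638 0.8319]

rotation (euler_xyz) = (0.2079, 0.5544, 1.7709)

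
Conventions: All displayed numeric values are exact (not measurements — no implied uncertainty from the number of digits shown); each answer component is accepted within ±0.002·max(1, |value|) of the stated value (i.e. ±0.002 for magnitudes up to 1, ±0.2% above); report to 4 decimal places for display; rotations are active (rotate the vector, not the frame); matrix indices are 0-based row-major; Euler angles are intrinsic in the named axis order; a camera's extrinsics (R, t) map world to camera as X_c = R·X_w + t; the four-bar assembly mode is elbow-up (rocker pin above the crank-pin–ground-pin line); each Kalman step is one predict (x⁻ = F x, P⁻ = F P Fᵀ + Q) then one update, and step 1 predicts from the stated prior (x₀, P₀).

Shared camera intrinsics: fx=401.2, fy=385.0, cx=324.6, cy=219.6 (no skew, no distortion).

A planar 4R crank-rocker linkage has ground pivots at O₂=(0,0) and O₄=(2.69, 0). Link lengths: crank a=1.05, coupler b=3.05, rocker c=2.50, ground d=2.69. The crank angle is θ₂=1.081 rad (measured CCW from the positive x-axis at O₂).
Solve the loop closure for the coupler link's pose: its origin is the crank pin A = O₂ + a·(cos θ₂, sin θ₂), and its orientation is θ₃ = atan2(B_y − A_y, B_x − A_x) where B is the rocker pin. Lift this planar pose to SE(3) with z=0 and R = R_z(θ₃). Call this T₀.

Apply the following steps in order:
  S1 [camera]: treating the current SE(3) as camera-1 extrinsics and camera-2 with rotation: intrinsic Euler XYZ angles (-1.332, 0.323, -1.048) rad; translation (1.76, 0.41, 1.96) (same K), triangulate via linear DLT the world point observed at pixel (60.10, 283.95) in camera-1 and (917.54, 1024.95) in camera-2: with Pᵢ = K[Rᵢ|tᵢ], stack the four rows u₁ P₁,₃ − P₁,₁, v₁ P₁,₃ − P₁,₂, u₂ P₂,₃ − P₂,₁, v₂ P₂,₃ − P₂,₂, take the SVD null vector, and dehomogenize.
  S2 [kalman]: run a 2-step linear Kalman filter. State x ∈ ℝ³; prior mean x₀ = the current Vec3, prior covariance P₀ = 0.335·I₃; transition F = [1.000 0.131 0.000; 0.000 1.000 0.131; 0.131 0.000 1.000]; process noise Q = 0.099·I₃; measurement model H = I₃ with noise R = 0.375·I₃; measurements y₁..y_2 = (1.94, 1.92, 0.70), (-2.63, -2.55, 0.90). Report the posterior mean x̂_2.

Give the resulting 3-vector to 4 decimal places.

source (fourbar_fk): coupler pose = R=[0.8642 -0.5031 0.0000; 0.5031 0.8642 0.0000; 0.0000 0.0000 1.0000], t=(0.4940, 0.9266, 0.0000)
after S1 (triangulate): (-1.5050, 0.0477, 1.2600)
after S2 (kf_track): (-0.9900, -0.4944, 0.7784)

result = (-0.9900, -0.4944, 0.7784)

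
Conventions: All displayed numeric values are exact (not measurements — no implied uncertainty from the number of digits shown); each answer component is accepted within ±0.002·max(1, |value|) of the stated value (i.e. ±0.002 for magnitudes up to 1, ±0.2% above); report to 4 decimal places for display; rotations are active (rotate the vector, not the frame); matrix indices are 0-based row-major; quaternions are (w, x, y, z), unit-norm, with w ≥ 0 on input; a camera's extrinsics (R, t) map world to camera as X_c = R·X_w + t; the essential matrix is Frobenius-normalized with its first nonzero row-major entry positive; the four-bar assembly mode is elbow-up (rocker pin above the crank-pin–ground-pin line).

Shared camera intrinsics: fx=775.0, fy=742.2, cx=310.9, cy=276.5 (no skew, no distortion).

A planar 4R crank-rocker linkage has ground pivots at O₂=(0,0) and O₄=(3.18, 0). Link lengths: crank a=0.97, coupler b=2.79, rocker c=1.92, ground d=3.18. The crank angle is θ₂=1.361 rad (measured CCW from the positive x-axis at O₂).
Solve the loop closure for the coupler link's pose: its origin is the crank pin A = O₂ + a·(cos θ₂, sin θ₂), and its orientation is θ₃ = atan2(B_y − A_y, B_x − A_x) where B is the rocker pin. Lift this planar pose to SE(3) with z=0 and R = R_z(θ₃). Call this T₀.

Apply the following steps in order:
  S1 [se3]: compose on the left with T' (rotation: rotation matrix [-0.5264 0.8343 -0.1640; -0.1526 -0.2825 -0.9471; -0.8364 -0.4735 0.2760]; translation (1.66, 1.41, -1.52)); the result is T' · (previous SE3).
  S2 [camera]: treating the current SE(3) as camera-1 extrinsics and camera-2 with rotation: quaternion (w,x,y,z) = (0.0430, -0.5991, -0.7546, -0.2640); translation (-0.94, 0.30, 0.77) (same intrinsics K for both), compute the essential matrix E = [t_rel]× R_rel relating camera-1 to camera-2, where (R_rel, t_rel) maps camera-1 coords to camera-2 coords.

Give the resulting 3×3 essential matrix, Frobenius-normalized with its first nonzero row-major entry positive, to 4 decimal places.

matrix = [0.0827 0.3650 0.3318; 0.2571 -0.5073 0.4171; -0.1095 -0.3146 -0.3761]

source (fourbar_fk): coupler pose = R=[0.9417 -0.3365 0.0000; 0.3365 0.9417 0.0000; 0.0000 0.0000 1.0000], t=(0.2020, 0.9487, 0.0000)
after S1 (compose_se3): R=[-0.2149 0.9628 -0.1640; -0.2388 -0.2146 -0.9471; -0.9470 -0.1644 0.2760], t=(2.3452, 1.1112, -2.1382)
after S2 (essential): [0.0827 0.3650 0.3318; 0.2571 -0.5073 0.4171; -0.1095 -0.3146 -0.3761]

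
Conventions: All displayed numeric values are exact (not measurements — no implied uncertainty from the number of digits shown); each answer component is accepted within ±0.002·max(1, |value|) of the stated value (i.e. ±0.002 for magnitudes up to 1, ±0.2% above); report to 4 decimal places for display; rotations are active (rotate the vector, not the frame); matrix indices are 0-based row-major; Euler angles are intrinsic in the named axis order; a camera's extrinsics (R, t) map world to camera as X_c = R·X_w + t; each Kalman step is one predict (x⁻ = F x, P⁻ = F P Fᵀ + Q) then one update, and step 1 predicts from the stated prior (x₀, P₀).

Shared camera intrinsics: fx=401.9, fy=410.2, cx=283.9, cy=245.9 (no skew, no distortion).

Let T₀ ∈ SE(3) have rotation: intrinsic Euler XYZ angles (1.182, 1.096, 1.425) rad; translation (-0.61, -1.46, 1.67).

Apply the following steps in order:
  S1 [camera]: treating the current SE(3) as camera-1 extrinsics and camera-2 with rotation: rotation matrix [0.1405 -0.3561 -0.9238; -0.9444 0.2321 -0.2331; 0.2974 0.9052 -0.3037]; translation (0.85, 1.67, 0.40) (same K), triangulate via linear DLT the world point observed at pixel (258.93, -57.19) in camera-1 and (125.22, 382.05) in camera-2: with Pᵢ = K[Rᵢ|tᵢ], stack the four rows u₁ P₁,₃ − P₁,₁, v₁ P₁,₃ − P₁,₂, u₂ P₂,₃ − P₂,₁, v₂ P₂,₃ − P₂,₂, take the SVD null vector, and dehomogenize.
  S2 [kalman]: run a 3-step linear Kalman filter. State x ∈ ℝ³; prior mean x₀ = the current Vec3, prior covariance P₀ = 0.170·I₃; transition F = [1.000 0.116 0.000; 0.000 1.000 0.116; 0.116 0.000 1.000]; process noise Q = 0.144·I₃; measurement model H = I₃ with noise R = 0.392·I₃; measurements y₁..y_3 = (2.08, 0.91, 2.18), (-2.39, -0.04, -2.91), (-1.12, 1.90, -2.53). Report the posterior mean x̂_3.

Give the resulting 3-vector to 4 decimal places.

after S1 (triangulate): (1.1937, 1.8291, 1.2629)
after S2 (kf_track): (-0.5735, 1.1765, -1.3477)

result = (-0.5735, 1.1765, -1.3477)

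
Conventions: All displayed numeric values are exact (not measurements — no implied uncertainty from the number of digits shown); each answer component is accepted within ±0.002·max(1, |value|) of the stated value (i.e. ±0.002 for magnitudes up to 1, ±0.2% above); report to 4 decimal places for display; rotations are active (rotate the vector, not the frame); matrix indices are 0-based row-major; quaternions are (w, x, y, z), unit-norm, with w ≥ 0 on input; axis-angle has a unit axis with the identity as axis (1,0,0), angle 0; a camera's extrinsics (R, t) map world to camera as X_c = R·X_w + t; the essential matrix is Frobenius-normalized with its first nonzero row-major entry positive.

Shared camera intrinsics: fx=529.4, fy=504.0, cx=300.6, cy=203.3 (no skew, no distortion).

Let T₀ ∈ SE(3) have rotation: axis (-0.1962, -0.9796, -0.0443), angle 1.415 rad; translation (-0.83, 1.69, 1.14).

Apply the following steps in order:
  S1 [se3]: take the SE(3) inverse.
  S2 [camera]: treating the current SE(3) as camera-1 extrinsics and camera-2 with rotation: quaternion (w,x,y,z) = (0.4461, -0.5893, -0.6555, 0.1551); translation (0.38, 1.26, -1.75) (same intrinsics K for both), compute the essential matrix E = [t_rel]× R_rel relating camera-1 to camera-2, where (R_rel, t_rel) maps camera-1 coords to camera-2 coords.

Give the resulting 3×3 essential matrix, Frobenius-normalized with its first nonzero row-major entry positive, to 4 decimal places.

after S1 (invert_se3): R=[0.1876 0.1186 0.9751; 0.2061 0.9658 -0.1572; -0.9604 0.2305 0.1568], t=(-1.1563, -1.2820, -1.3653)
after S2 (essential): [0.2222 0.1392 -0.6512; 0.4837 -0.4563 0.0961; 0.1882 -0.1334 -0.0507]

matrix = [0.2222 0.1392 -0.6512; 0.4837 -0.4563 0.0961; 0.1882 -0.1334 -0.0507]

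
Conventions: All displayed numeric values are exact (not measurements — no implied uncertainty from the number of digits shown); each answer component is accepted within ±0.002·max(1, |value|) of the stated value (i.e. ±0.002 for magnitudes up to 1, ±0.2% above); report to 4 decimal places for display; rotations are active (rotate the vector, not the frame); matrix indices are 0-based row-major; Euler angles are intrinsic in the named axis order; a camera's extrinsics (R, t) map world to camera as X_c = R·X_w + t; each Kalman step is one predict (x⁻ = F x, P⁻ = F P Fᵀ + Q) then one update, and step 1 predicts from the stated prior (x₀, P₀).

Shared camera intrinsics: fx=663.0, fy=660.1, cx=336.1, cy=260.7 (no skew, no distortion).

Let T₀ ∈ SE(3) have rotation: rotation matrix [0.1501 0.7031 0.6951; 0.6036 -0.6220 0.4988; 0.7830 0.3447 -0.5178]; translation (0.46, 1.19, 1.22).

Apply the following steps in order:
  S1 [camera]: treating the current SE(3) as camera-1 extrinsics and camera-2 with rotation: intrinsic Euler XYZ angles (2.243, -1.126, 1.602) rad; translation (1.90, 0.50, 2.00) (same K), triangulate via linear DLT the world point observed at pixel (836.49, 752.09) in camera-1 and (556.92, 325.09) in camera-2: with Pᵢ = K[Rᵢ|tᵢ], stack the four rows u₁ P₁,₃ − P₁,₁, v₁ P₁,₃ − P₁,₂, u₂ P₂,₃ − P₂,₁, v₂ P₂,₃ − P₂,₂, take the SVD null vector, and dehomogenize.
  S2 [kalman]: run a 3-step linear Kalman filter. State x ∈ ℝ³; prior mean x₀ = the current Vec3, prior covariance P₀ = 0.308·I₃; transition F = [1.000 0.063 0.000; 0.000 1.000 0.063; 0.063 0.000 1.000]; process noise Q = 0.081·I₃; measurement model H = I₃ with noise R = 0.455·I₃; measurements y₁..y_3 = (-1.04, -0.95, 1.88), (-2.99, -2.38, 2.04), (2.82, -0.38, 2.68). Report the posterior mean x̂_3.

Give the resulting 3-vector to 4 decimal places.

after S1 (triangulate): (1.0673, 0.8572, 0.5080)
after S2 (kf_track): (0.3039, -0.5692, 1.8936)

result = (0.3039, -0.5692, 1.8936)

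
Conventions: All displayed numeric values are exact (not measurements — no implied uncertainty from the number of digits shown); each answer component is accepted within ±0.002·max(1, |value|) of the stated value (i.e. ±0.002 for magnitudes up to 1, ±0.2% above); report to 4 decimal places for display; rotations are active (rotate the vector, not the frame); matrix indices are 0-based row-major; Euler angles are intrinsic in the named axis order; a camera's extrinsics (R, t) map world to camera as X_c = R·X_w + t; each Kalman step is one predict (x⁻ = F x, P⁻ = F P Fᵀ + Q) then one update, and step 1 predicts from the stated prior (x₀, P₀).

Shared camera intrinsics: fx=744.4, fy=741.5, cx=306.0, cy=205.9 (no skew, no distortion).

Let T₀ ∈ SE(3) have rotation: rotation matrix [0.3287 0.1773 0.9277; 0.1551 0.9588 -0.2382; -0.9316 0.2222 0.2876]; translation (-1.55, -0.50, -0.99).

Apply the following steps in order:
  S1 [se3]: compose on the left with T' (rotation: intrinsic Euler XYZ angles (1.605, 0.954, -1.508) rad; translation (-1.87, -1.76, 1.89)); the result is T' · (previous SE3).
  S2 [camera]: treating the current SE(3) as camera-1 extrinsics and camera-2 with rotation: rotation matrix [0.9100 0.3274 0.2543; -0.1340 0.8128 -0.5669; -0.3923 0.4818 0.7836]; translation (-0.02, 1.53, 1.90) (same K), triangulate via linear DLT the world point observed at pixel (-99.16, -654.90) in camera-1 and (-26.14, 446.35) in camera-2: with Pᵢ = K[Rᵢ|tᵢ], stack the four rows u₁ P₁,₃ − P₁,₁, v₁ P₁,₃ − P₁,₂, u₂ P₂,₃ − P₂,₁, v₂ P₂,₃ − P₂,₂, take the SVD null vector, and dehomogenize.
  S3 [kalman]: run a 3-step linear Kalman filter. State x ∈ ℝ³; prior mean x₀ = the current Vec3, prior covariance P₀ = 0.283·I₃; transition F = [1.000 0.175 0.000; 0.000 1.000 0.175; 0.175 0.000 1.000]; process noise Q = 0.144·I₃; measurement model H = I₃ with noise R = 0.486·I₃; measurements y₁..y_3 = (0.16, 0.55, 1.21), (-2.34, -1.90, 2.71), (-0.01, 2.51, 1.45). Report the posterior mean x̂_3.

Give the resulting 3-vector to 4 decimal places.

result = (-0.8338, 1.0095, 1.5009)

after S1 (compose_se3): R=[-0.6585 0.7411 0.1308; 0.6925 0.6647 -0.2804; -0.2948 -0.0941 -0.9509], t=(-3.0225, -1.7256, 3.4076)
after S2 (triangulate): (-1.9832, -0.0510, 1.0888)
after S3 (kf_track): (-0.8338, 1.0095, 1.5009)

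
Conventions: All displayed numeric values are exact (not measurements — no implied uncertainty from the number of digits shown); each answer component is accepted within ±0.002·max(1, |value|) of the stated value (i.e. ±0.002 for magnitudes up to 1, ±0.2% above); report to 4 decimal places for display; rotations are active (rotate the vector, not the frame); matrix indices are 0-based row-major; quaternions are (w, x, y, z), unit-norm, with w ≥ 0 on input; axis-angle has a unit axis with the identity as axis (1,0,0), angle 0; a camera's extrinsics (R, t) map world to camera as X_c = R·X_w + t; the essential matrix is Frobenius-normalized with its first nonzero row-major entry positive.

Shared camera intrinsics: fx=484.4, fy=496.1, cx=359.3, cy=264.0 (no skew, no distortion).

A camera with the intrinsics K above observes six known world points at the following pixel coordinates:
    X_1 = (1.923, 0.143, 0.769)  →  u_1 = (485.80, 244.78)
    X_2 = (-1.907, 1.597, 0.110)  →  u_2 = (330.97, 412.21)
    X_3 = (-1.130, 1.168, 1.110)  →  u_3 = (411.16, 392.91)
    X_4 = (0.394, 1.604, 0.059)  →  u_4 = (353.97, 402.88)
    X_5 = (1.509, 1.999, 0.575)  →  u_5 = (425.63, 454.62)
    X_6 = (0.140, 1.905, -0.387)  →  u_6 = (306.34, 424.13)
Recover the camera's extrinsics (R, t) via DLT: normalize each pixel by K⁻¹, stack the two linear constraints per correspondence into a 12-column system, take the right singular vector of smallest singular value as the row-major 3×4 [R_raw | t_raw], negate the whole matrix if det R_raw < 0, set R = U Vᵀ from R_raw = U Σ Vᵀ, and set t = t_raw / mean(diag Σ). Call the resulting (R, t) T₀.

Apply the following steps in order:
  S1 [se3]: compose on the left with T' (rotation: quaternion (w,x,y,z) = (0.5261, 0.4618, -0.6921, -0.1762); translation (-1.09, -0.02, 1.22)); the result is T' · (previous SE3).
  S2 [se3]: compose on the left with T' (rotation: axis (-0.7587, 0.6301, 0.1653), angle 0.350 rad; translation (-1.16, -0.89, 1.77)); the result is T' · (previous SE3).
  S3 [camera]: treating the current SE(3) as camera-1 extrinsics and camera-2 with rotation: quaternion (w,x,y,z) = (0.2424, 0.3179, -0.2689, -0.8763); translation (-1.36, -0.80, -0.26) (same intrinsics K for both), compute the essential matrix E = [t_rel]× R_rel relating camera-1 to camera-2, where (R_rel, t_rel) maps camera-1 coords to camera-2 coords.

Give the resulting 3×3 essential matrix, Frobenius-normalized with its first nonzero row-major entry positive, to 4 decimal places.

matrix = [0.0025 -0.4222 -0.5032; 0.1453 -0.1674 0.4155; -0.1974 0.5078 -0.2234]

source (pnp_recover): camera pose = R=[0.1863 -0.1802 0.9658; -0.3199 0.9184 0.2330; -0.9290 -0.3524 0.1135], t=(0.1000, 0.1300, 6.2505)
after S1 (compose_se3): R=[0.9690 -0.0992 -0.2262; -0.0924 0.7035 -0.7046; 0.2290 0.7037 0.6726], t=(-6.7195, -1.5485, -1.0312)
after S2 (compose_se3): R=[0.9998 -0.0102 -0.0198; -0.0012 0.8626 -0.5059; 0.0222 0.5058 0.8623], t=(-7.7889, -2.8428, 2.6956)
after S3 (essential): [0.0025 -0.4222 -0.5032; 0.1453 -0.1674 0.4155; -0.1974 0.5078 -0.2234]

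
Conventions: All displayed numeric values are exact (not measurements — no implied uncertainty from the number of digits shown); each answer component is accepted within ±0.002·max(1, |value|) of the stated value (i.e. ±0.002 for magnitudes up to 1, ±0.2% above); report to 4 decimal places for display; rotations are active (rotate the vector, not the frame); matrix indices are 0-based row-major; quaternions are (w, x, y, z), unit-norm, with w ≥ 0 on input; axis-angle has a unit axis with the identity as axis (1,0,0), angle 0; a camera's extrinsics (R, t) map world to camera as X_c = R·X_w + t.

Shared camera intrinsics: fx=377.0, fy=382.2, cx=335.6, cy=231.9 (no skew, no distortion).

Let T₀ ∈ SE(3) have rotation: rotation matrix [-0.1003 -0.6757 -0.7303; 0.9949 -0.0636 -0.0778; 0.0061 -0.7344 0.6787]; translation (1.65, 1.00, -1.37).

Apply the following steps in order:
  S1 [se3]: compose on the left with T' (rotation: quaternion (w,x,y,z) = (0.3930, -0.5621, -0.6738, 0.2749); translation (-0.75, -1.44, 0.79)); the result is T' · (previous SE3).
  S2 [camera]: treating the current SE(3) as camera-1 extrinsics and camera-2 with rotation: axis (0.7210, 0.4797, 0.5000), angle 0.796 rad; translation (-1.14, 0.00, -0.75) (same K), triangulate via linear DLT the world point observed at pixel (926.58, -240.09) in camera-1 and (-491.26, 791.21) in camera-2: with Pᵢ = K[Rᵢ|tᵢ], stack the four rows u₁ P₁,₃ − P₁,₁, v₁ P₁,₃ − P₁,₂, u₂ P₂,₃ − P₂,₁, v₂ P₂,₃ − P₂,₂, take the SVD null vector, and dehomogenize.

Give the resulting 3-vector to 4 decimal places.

result = (0.3165, 0.9145, 0.8049)

after S1 (compose_se3): R=[0.5395 0.6215 -0.5681; 0.1186 -0.7241 -0.6794; -0.8336 0.2992 -0.4643], t=(0.8428, 0.2856, 1.0814)
after S2 (triangulate): (0.3165, 0.9145, 0.8049)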